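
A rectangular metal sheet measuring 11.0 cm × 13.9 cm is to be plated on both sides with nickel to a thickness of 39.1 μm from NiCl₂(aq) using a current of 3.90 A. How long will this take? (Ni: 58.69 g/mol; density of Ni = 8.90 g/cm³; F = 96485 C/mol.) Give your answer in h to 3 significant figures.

2.49 h

Plated area = 2 × 11.0 × 13.9 = 305.8 cm²
Volume = 305.8 × 39.1×10⁻⁴ cm = 1.196 cm³
m(Ni) = 1.196 × 8.90 = 10.64 g
n(Ni) = 10.64 / 58.69 = 0.1813 mol; n(e⁻) = 2 × 0.1813 = 0.3626 mol
Q = 0.3626 × 96485 = 34990 C
t = 34990 / 3.90 = 8972 s = 2.49 h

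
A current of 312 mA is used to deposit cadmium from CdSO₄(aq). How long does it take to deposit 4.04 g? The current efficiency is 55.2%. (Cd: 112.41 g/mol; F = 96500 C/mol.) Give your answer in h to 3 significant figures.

n(Cd) = 4.04 / 112.41 = 0.03594 mol
Cd²⁺ + 2e⁻ → Cd, so n(e⁻) = 2 × 0.03594 = 0.07188 mol
Q = 0.07188 × 96500 / 0.552 = 12570 C
t = Q / I = 12570 / 0.312 = 40290 s = 11.2 h

11.2 h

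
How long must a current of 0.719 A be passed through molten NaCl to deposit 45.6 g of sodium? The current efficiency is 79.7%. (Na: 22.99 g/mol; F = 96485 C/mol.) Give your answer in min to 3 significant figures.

n(Na) = 45.6 / 22.99 = 1.983 mol
Na⁺ + e⁻ → Na, so n(e⁻) = 1.983 mol
Q = 1.983 × 96485 / 0.797 = 2.401×10^5 C
t = Q / I = 2.401×10^5 / 0.719 = 3.339×10^5 s = 5570 min

5570 min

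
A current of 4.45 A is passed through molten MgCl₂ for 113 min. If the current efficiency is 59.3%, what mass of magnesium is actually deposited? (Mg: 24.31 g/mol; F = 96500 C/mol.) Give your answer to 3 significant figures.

2.25 g

Q = 4.45 × 6780 = 30170 C
n(e⁻) = 30170 / 96500 = 0.3126 mol
Mg²⁺ + 2e⁻ → Mg, so theoretical m(Mg) = 0.1563 × 24.31 = 3.800 g
Actual mass = 59.3% × 3.800 = 2.25 g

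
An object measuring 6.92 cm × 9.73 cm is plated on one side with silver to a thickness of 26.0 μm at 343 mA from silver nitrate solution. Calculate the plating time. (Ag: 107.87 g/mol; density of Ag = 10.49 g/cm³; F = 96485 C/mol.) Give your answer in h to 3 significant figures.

1.33 h

Plated area = 6.92 × 9.73 = 67.33 cm²
Volume = 67.33 × 26.0×10⁻⁴ cm = 0.1751 cm³
m(Ag) = 0.1751 × 10.49 = 1.837 g
n(Ag) = 1.837 / 107.87 = 0.01703 mol; n(e⁻) = 0.01703 mol
Q = 0.01703 × 96485 = 1643 C
t = 1643 / 0.343 = 4790 s = 1.33 h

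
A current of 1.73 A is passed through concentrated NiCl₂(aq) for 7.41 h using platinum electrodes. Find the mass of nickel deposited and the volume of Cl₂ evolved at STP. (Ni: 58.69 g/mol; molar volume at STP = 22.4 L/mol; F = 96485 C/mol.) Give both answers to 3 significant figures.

Q = 1.73 × 26676 = 46150 C; n(e⁻) = 46150 / 96485 = 0.4783 mol
Cathode: Ni²⁺ + 2e⁻ → Ni → n(Ni) = 0.4783/2 = 0.2392 mol → 14.0 g
Anode: 2Cl⁻ → Cl₂ + 2e⁻ → n(Cl₂) = 0.4783/2 = 0.2392 mol → 5.36 L

14.0 g Ni; 5.36 L Cl₂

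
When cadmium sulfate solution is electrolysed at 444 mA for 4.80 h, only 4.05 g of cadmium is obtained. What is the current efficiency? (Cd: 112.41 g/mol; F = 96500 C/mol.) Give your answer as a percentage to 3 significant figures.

Q = 0.444 × 17280 = 7672 C
n(e⁻) = 7672 / 96500 = 0.07950 mol
Cd²⁺ + 2e⁻ → Cd, so theoretical n(Cd) = 0.03975 mol → 4.468 g
Efficiency = 4.05 / 4.468 = 0.9064 = 90.6%

90.6%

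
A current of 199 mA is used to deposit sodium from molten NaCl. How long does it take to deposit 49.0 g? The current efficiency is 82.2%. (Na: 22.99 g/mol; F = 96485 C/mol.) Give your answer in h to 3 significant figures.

n(Na) = 49.0 / 22.99 = 2.131 mol
Na⁺ + e⁻ → Na, so n(e⁻) = 2.131 mol
Q = 2.131 × 96485 / 0.822 = 2.501×10^5 C
t = Q / I = 2.501×10^5 / 0.199 = 1.257×10^6 s = 349 h

349 h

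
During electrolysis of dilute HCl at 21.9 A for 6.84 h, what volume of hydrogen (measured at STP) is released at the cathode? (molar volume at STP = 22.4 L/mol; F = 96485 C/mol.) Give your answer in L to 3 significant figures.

62.6 L

Charge passed = 21.9 × 24624 = 5.393×10^5 C
n(e⁻) = 5.393×10^5 / 96485 = 5.589 mol
2H⁺ + 2e⁻ → H₂, so n(H₂) = 5.589 / 2 = 2.795 mol
V = 2.795 × 22.4 = 62.61 L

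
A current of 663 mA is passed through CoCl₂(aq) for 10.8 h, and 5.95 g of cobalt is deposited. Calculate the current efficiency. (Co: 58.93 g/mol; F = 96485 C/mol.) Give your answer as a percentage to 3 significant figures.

75.6%

Q = 0.663 × 38880 = 25780 C
n(e⁻) = 25780 / 96485 = 0.2672 mol
Co²⁺ + 2e⁻ → Co, so theoretical n(Co) = 0.1336 mol → 7.873 g
Efficiency = 5.95 / 7.873 = 0.7557 = 75.6%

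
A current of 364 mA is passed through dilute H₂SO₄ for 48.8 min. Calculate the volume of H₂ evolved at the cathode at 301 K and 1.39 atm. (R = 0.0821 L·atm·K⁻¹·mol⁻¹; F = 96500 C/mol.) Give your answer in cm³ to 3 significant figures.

Q = It = 0.364 × 2928 = 1066 C
Moles of electrons = 1066 / 96500 = 0.01105 mol
2H⁺ + 2e⁻ → H₂, so n(H₂) = 0.01105 / 2 = 0.005525 mol
V = nRT/P = 0.005525 × 0.0821 × 301 / 1.39 = 0.09823 L
= 98.2 cm³

98.2 cm³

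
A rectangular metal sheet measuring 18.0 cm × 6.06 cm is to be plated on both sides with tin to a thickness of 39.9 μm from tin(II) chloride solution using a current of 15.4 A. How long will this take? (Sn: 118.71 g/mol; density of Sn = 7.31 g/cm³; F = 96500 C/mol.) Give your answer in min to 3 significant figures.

Plated area = 2 × 18.0 × 6.06 = 218.2 cm²
Volume = 218.2 × 39.9×10⁻⁴ cm = 0.8706 cm³
m(Sn) = 0.8706 × 7.31 = 6.364 g
n(Sn) = 6.364 / 118.71 = 0.05361 mol; n(e⁻) = 2 × 0.05361 = 0.1072 mol
Q = 0.1072 × 96500 = 10340 C
t = 10340 / 15.4 = 671.4 s = 11.2 min

11.2 min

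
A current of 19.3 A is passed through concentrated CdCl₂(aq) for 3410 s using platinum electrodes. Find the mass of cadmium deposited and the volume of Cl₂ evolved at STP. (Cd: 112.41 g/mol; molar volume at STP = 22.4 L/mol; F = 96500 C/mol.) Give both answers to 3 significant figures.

Q = 19.3 × 3410 = 65810 C; n(e⁻) = 65810 / 96500 = 0.6820 mol
Cathode: Cd²⁺ + 2e⁻ → Cd → n(Cd) = 0.6820/2 = 0.3410 mol → 38.3 g
Anode: 2Cl⁻ → Cl₂ + 2e⁻ → n(Cl₂) = 0.6820/2 = 0.3410 mol → 7.64 L

38.3 g Cd; 7.64 L Cl₂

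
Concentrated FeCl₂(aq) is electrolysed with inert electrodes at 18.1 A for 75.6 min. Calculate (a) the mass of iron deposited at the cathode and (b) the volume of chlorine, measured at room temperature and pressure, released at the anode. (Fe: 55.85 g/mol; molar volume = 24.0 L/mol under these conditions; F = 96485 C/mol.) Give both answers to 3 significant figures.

Q = 18.1 × 4536 = 82100 C; n(e⁻) = 82100 / 96485 = 0.8509 mol
Cathode: Fe²⁺ + 2e⁻ → Fe → n(Fe) = 0.8509/2 = 0.4255 mol → 23.8 g
Anode: 2Cl⁻ → Cl₂ + 2e⁻ → n(Cl₂) = 0.8509/2 = 0.4255 mol → 10.2 L

23.8 g Fe; 10.2 L Cl₂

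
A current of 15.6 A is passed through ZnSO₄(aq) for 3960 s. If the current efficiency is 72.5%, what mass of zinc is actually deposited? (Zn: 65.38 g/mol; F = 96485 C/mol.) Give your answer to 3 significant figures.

15.2 g

Q = 15.6 × 3960 = 61780 C
n(e⁻) = 61780 / 96485 = 0.6403 mol
Zn²⁺ + 2e⁻ → Zn, so theoretical m(Zn) = 0.3202 × 65.38 = 20.93 g
Actual mass = 72.5% × 20.93 = 15.2 g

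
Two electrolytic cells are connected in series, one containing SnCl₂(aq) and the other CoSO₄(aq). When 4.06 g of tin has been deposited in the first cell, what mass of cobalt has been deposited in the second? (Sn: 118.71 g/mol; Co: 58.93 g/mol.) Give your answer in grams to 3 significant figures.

n(Sn) = 4.06 / 118.71 = 0.03420 mol
Sn²⁺ + 2e⁻ → Sn, so n(e⁻) = 2 × 0.03420 = 0.06840 mol
Same current for the same time ⇒ same n(e⁻) = 0.06840 mol in both cells.
Co²⁺ + 2e⁻ → Co, so n(Co) = 0.06840 / 2 = 0.03420 mol
m(Co) = 0.03420 × 58.93 = 2.02 g

2.02 g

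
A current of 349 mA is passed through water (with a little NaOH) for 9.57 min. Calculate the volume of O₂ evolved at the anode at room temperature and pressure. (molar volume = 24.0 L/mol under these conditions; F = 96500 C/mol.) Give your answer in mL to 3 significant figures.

12.5 mL

Charge passed = 0.349 × 574.2 = 200.4 C
n(e⁻) = Q/F = 200.4/96500 = 0.002077 mol
2H₂O → O₂ + 4H⁺ + 4e⁻, so n(O₂) = 0.002077 / 4 = 5.193×10^-4 mol
V = 5.193×10^-4 × 24.0 = 0.01246 L
= 12.5 mL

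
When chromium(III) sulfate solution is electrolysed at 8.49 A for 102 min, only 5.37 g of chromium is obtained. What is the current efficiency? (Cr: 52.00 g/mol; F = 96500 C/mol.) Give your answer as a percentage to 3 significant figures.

Q = 8.49 × 6120 = 51960 C
n(e⁻) = 51960 / 96500 = 0.5384 mol
Cr³⁺ + 3e⁻ → Cr, so theoretical n(Cr) = 0.1795 mol → 9.334 g
Efficiency = 5.37 / 9.334 = 0.5753 = 57.5%

57.5%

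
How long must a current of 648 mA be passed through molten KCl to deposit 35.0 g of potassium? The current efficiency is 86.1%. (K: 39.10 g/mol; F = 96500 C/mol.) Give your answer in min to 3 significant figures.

n(K) = 35.0 / 39.10 = 0.8951 mol
K⁺ + e⁻ → K, so n(e⁻) = 0.8951 mol
Q = 0.8951 × 96500 / 0.861 = 1.003×10^5 C
t = Q / I = 1.003×10^5 / 0.648 = 1.548×10^5 s = 2580 min

2580 min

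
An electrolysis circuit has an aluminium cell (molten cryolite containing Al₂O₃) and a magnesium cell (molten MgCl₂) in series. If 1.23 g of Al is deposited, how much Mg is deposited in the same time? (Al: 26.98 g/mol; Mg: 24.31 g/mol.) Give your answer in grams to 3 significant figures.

n(Al) = 1.23 / 26.98 = 0.04559 mol
Al³⁺ + 3e⁻ → Al, so n(e⁻) = 3 × 0.04559 = 0.1368 mol
In series, the same 0.1368 mol of electrons flows through the second cell.
Mg²⁺ + 2e⁻ → Mg, so n(Mg) = 0.1368 / 2 = 0.06840 mol
m(Mg) = 0.06840 × 24.31 = 1.66 g

1.66 g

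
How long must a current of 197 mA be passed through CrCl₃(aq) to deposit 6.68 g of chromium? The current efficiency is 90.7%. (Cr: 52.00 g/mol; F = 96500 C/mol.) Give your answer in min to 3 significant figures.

n(Cr) = 6.68 / 52.00 = 0.1285 mol
Cr³⁺ + 3e⁻ → Cr, so n(e⁻) = 3 × 0.1285 = 0.3855 mol
Q = 0.3855 × 96500 / 0.907 = 41020 C
t = Q / I = 41020 / 0.197 = 2.082×10^5 s = 3470 min

3470 min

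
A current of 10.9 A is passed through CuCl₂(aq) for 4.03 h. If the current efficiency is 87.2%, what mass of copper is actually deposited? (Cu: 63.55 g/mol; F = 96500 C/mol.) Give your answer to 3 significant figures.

45.4 g

Q = 10.9 × 14508 = 1.581×10^5 C
n(e⁻) = 1.581×10^5 / 96500 = 1.638 mol
Cu²⁺ + 2e⁻ → Cu, so theoretical m(Cu) = 0.8190 × 63.55 = 52.05 g
Actual mass = 87.2% × 52.05 = 45.4 g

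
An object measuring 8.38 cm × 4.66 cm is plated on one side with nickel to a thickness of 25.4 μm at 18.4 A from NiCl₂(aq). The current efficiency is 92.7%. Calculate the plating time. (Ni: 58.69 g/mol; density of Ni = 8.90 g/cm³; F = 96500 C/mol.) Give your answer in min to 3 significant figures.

Plated area = 8.38 × 4.66 = 39.05 cm²
Volume = 39.05 × 25.4×10⁻⁴ cm = 0.09919 cm³
m(Ni) = 0.09919 × 8.90 = 0.8828 g
n(Ni) = 0.8828 / 58.69 = 0.01504 mol; n(e⁻) = 2 × 0.01504 = 0.03008 mol
Q = 0.03008 × 96500 / 0.927 = 3131 C
t = 3131 / 18.4 = 170.2 s = 2.84 min

2.84 min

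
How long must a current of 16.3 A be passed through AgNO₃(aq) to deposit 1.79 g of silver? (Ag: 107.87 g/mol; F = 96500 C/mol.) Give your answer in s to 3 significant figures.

98.2 s

n(Ag) = 1.79 / 107.87 = 0.01659 mol
Ag⁺ + e⁻ → Ag, so n(e⁻) = 0.01659 mol
Q = 0.01659 × 96500 = 1601 C
t = Q / I = 1601 / 16.3 = 98.22 s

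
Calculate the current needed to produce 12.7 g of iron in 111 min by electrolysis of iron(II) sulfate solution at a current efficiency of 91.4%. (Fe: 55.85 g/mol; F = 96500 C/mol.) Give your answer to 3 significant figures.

n(Fe) = 12.7 / 55.85 = 0.2274 mol
Fe²⁺ + 2e⁻ → Fe, so n(e⁻) = 2 × 0.2274 = 0.4548 mol
Q = 0.4548 × 96500 / 0.914 = 48020 C
I = Q / t = 48020 / 6660 s = 7.21 A

7.21 A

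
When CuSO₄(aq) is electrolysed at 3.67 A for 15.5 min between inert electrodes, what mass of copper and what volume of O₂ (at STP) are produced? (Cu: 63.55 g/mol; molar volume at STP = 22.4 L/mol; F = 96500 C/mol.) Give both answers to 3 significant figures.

Q = 3.67 × 930 = 3413 C; n(e⁻) = 3413 / 96500 = 0.03537 mol
Cathode: Cu²⁺ + 2e⁻ → Cu → n(Cu) = 0.03537/2 = 0.01769 mol → 1.12 g
Anode: 2H₂O → O₂ + 4H⁺ + 4e⁻ → n(O₂) = 0.03537/4 = 0.008843 mol → 0.198 L

1.12 g Cu; 0.198 L O₂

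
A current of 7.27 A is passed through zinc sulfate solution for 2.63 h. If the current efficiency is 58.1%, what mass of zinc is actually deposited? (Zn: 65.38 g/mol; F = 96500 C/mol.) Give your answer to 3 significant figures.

13.5 g

Q = 7.27 × 9468 = 68830 C
n(e⁻) = 68830 / 96500 = 0.7133 mol
Zn²⁺ + 2e⁻ → Zn, so theoretical m(Zn) = 0.3567 × 65.38 = 23.32 g
Actual mass = 58.1% × 23.32 = 13.5 g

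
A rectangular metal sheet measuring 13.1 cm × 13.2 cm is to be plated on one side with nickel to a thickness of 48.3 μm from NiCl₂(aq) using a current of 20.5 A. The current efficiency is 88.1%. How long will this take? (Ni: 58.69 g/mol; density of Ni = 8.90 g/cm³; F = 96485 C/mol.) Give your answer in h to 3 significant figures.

Plated area = 13.1 × 13.2 = 172.9 cm²
Volume = 172.9 × 48.3×10⁻⁴ cm = 0.8351 cm³
m(Ni) = 0.8351 × 8.90 = 7.432 g
n(Ni) = 7.432 / 58.69 = 0.1266 mol; n(e⁻) = 2 × 0.1266 = 0.2532 mol
Q = 0.2532 × 96485 / 0.881 = 27730 C
t = 27730 / 20.5 = 1353 s = 0.376 h

0.376 h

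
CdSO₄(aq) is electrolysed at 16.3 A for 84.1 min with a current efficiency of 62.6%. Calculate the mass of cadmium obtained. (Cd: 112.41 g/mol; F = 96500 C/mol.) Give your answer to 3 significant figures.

Q = 16.3 × 5046 = 82250 C
n(e⁻) = 82250 / 96500 = 0.8523 mol
Cd²⁺ + 2e⁻ → Cd, so theoretical m(Cd) = 0.4262 × 112.41 = 47.91 g
Actual mass = 62.6% × 47.91 = 30.0 g

30.0 g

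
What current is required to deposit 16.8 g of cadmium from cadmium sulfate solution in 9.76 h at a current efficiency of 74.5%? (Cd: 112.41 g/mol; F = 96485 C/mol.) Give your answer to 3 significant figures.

1.10 A

n(Cd) = 16.8 / 112.41 = 0.1495 mol
Cd²⁺ + 2e⁻ → Cd, so n(e⁻) = 2 × 0.1495 = 0.2990 mol
Q = 0.2990 × 96485 / 0.745 = 38720 C
I = Q / t = 38720 / 35136 s = 1.10 A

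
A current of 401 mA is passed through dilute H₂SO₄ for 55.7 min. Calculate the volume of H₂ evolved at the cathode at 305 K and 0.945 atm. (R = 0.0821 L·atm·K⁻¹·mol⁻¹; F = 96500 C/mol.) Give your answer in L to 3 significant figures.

Q = 0.401 A × 3342 s = 1340 C
n(e⁻) = Q/F = 1340/96500 = 0.01389 mol
2H⁺ + 2e⁻ → H₂, so n(H₂) = 0.01389 / 2 = 0.006945 mol
V = nRT/P = 0.006945 × 0.0821 × 305 / 0.945 = 0.1840 L

0.184 L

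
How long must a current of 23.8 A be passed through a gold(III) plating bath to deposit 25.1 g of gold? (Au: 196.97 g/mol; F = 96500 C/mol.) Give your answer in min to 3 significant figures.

n(Au) = 25.1 / 196.97 = 0.1274 mol
Au³⁺ + 3e⁻ → Au, so n(e⁻) = 3 × 0.1274 = 0.3822 mol
Q = 0.3822 × 96500 = 36880 C
t = Q / I = 36880 / 23.8 = 1550 s = 25.8 min

25.8 min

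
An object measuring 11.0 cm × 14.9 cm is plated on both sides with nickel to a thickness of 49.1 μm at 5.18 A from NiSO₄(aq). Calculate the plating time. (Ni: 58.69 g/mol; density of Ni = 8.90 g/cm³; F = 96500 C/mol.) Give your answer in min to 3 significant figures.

Plated area = 2 × 11.0 × 14.9 = 327.8 cm²
Volume = 327.8 × 49.1×10⁻⁴ cm = 1.609 cm³
m(Ni) = 1.609 × 8.90 = 14.32 g
n(Ni) = 14.32 / 58.69 = 0.2440 mol; n(e⁻) = 2 × 0.2440 = 0.4880 mol
Q = 0.4880 × 96500 = 47090 C
t = 47090 / 5.18 = 9091 s = 152 min

152 min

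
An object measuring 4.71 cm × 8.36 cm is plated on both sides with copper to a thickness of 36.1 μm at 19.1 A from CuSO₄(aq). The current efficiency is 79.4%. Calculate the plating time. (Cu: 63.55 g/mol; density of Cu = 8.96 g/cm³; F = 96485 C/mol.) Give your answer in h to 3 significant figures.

Plated area = 2 × 4.71 × 8.36 = 78.75 cm²
Volume = 78.75 × 36.1×10⁻⁴ cm = 0.2843 cm³
m(Cu) = 0.2843 × 8.96 = 2.547 g
n(Cu) = 2.547 / 63.55 = 0.04008 mol; n(e⁻) = 2 × 0.04008 = 0.08016 mol
Q = 0.08016 × 96485 / 0.794 = 9741 C
t = 9741 / 19.1 = 510.0 s = 0.142 h

0.142 h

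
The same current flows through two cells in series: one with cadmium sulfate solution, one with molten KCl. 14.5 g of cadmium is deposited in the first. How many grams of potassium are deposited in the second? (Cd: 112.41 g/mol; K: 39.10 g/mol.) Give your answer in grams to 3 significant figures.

n(Cd) = 14.5 / 112.41 = 0.1290 mol
Cd²⁺ + 2e⁻ → Cd, so n(e⁻) = 2 × 0.1290 = 0.2580 mol
Since the cells are in series, n(e⁻) in the K cell is also 0.2580 mol.
K⁺ + e⁻ → K, so n(K) = 0.2580 mol
m(K) = 0.2580 × 39.10 = 10.1 g

10.1 g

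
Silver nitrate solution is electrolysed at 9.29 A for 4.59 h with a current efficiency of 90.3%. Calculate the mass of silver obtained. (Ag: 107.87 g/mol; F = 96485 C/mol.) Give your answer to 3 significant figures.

155 g

Q = 9.29 × 16524 = 1.535×10^5 C
n(e⁻) = 1.535×10^5 / 96485 = 1.591 mol
Ag⁺ + e⁻ → Ag, so theoretical m(Ag) = 1.591 × 107.87 = 171.6 g
Actual mass = 90.3% × 171.6 = 155 g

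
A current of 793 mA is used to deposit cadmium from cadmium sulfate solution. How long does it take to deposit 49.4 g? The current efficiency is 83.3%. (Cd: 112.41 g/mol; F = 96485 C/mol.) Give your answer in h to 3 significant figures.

n(Cd) = 49.4 / 112.41 = 0.4395 mol
Cd²⁺ + 2e⁻ → Cd, so n(e⁻) = 2 × 0.4395 = 0.8790 mol
Q = 0.8790 × 96485 / 0.833 = 1.018×10^5 C
t = Q / I = 1.018×10^5 / 0.793 = 1.284×10^5 s = 35.7 h

35.7 h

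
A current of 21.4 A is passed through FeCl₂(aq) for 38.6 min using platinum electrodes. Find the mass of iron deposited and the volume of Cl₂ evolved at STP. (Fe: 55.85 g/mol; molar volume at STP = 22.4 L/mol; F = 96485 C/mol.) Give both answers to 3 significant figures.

14.3 g Fe; 5.75 L Cl₂

Q = 21.4 × 2316 = 49560 C; n(e⁻) = 49560 / 96485 = 0.5137 mol
Cathode: Fe²⁺ + 2e⁻ → Fe → n(Fe) = 0.5137/2 = 0.2569 mol → 14.3 g
Anode: 2Cl⁻ → Cl₂ + 2e⁻ → n(Cl₂) = 0.5137/2 = 0.2569 mol → 5.75 L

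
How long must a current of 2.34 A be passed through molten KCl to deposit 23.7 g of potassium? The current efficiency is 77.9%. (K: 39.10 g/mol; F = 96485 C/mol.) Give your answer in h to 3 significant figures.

n(K) = 23.7 / 39.10 = 0.6061 mol
K⁺ + e⁻ → K, so n(e⁻) = 0.6061 mol
Q = 0.6061 × 96485 / 0.779 = 75070 C
t = Q / I = 75070 / 2.34 = 32080 s = 8.91 h

8.91 h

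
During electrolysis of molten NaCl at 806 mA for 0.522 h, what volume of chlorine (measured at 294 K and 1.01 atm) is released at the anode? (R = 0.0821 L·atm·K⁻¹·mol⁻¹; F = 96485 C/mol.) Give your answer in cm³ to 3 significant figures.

188 cm³

Charge passed = 0.806 × 1879.2 = 1515 C
Moles of electrons = 1515 / 96485 = 0.01570 mol
2Cl⁻ → Cl₂ + 2e⁻, so n(Cl₂) = 0.01570 / 2 = 0.007850 mol
V = nRT/P = 0.007850 × 0.0821 × 294 / 1.01 = 0.1876 L
= 188 cm³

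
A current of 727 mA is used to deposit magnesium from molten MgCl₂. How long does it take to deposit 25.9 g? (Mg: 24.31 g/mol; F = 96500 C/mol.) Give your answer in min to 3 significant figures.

4710 min

n(Mg) = 25.9 / 24.31 = 1.065 mol
Mg²⁺ + 2e⁻ → Mg, so n(e⁻) = 2 × 1.065 = 2.130 mol
Q = 2.130 × 96500 = 2.055×10^5 C
t = Q / I = 2.055×10^5 / 0.727 = 2.827×10^5 s = 4710 min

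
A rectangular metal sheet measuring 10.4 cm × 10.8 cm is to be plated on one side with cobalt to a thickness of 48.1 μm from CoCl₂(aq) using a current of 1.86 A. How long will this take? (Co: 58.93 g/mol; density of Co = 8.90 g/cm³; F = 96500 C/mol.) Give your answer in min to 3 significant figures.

Plated area = 10.4 × 10.8 = 112.3 cm²
Volume = 112.3 × 48.1×10⁻⁴ cm = 0.5402 cm³
m(Co) = 0.5402 × 8.90 = 4.808 g
n(Co) = 4.808 / 58.93 = 0.08159 mol; n(e⁻) = 2 × 0.08159 = 0.1632 mol
Q = 0.1632 × 96500 = 15750 C
t = 15750 / 1.86 = 8468 s = 141 min

141 min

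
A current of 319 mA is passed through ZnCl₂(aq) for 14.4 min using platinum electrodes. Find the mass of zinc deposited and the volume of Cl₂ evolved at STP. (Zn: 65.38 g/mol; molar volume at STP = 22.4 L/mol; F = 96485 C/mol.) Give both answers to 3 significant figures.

0.0934 g Zn; 0.0320 L Cl₂

Q = 0.319 × 864 = 275.6 C; n(e⁻) = 275.6 / 96485 = 0.002856 mol
Cathode: Zn²⁺ + 2e⁻ → Zn → n(Zn) = 0.002856/2 = 0.001428 mol → 0.0934 g
Anode: 2Cl⁻ → Cl₂ + 2e⁻ → n(Cl₂) = 0.002856/2 = 0.001428 mol → 0.0320 L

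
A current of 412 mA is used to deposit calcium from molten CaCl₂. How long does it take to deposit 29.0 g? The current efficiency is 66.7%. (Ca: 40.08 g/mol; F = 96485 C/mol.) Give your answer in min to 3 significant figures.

n(Ca) = 29.0 / 40.08 = 0.7236 mol
Ca²⁺ + 2e⁻ → Ca, so n(e⁻) = 2 × 0.7236 = 1.447 mol
Q = 1.447 × 96485 / 0.667 = 2.093×10^5 C
t = Q / I = 2.093×10^5 / 0.412 = 5.080×10^5 s = 8470 min

8470 min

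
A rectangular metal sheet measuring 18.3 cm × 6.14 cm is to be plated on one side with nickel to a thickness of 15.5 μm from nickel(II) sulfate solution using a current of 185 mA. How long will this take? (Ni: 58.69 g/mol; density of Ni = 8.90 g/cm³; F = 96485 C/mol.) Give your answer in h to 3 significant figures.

7.65 h

Plated area = 18.3 × 6.14 = 112.4 cm²
Volume = 112.4 × 15.5×10⁻⁴ cm = 0.1742 cm³
m(Ni) = 0.1742 × 8.90 = 1.550 g
n(Ni) = 1.550 / 58.69 = 0.02641 mol; n(e⁻) = 2 × 0.02641 = 0.05282 mol
Q = 0.05282 × 96485 = 5096 C
t = 5096 / 0.185 = 27550 s = 7.65 h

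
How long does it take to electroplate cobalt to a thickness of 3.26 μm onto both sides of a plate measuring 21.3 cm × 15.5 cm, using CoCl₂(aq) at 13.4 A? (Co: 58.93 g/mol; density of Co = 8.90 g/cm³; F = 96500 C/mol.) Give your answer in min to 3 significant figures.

7.80 min

Plated area = 2 × 21.3 × 15.5 = 660.3 cm²
Volume = 660.3 × 3.26×10⁻⁴ cm = 0.2153 cm³
m(Co) = 0.2153 × 8.90 = 1.916 g
n(Co) = 1.916 / 58.93 = 0.03251 mol; n(e⁻) = 2 × 0.03251 = 0.06502 mol
Q = 0.06502 × 96500 = 6274 C
t = 6274 / 13.4 = 468.2 s = 7.80 min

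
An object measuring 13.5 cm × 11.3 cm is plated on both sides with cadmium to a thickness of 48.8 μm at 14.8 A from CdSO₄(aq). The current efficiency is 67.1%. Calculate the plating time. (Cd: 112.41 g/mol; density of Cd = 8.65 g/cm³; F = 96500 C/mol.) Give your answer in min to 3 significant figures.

Plated area = 2 × 13.5 × 11.3 = 305.1 cm²
Volume = 305.1 × 48.8×10⁻⁴ cm = 1.489 cm³
m(Cd) = 1.489 × 8.65 = 12.88 g
n(Cd) = 12.88 / 112.41 = 0.1146 mol; n(e⁻) = 2 × 0.1146 = 0.2292 mol
Q = 0.2292 × 96500 / 0.671 = 32960 C
t = 32960 / 14.8 = 2227 s = 37.1 min

37.1 min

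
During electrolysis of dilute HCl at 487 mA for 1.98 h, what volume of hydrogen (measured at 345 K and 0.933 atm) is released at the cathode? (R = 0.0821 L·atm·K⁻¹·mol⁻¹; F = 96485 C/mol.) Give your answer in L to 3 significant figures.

Charge passed = 0.487 × 7128 = 3471 C
n(e⁻) = Q/F = 3471/96485 = 0.03597 mol
2H⁺ + 2e⁻ → H₂, so n(H₂) = 0.03597 / 2 = 0.01799 mol
V = nRT/P = 0.01799 × 0.0821 × 345 / 0.933 = 0.5461 L

0.546 L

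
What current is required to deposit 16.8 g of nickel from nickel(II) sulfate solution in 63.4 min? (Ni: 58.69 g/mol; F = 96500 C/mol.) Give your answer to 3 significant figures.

n(Ni) = 16.8 / 58.69 = 0.2862 mol
Ni²⁺ + 2e⁻ → Ni, so n(e⁻) = 2 × 0.2862 = 0.5724 mol
Q = 0.5724 × 96500 = 55240 C
I = Q / t = 55240 / 3804 s = 14.5 A

14.5 A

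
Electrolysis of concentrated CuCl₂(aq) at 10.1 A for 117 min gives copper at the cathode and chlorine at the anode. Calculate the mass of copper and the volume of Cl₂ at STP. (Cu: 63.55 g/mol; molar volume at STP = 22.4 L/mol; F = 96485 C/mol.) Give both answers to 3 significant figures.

23.3 g Cu; 8.23 L Cl₂

Q = 10.1 × 7020 = 70900 C; n(e⁻) = 70900 / 96485 = 0.7348 mol
Cathode: Cu²⁺ + 2e⁻ → Cu → n(Cu) = 0.7348/2 = 0.3674 mol → 23.3 g
Anode: 2Cl⁻ → Cl₂ + 2e⁻ → n(Cl₂) = 0.7348/2 = 0.3674 mol → 8.23 L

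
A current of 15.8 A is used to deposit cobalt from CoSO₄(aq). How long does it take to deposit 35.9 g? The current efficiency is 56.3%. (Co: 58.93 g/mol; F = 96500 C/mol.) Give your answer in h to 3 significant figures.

3.67 h

n(Co) = 35.9 / 58.93 = 0.6092 mol
Co²⁺ + 2e⁻ → Co, so n(e⁻) = 2 × 0.6092 = 1.218 mol
Q = 1.218 × 96500 / 0.563 = 2.088×10^5 C
t = Q / I = 2.088×10^5 / 15.8 = 13220 s = 3.67 h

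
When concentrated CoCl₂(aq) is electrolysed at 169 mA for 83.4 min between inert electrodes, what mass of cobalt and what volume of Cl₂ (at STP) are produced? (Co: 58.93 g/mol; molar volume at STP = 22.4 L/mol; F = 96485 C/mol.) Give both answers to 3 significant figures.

Q = 0.169 × 5004 = 845.7 C; n(e⁻) = 845.7 / 96485 = 0.008765 mol
Cathode: Co²⁺ + 2e⁻ → Co → n(Co) = 0.008765/2 = 0.004383 mol → 0.258 g
Anode: 2Cl⁻ → Cl₂ + 2e⁻ → n(Cl₂) = 0.008765/2 = 0.004383 mol → 0.0982 L

0.258 g Co; 0.0982 L Cl₂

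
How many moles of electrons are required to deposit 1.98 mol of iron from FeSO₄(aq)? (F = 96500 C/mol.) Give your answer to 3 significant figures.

Fe²⁺ + 2e⁻ → Fe, so n(e⁻) = 2 × 1.98 = 3.960 mol

3.96 mol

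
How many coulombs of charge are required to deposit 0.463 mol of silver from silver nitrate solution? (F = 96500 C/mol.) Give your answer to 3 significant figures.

44700 C

Ag⁺ + e⁻ → Ag, so n(e⁻) = 1 × 0.463 = 0.4630 mol
Q = 0.4630 × 96500 = 44680 C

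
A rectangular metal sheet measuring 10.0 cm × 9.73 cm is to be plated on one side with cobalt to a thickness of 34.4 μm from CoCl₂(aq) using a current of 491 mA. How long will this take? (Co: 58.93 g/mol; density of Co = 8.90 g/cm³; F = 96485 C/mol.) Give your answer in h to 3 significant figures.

Plated area = 10.0 × 9.73 = 97.30 cm²
Volume = 97.30 × 34.4×10⁻⁴ cm = 0.3347 cm³
m(Co) = 0.3347 × 8.90 = 2.979 g
n(Co) = 2.979 / 58.93 = 0.05055 mol; n(e⁻) = 2 × 0.05055 = 0.1011 mol
Q = 0.1011 × 96485 = 9755 C
t = 9755 / 0.491 = 19870 s = 5.52 h

5.52 h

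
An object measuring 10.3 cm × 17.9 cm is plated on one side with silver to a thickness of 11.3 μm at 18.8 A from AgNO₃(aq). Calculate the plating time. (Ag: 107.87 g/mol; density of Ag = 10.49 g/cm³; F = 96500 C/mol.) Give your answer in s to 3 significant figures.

Plated area = 10.3 × 17.9 = 184.4 cm²
Volume = 184.4 × 11.3×10⁻⁴ cm = 0.2084 cm³
m(Ag) = 0.2084 × 10.49 = 2.186 g
n(Ag) = 2.186 / 107.87 = 0.02027 mol; n(e⁻) = 0.02027 mol
Q = 0.02027 × 96500 = 1956 C
t = 1956 / 18.8 = 104.0 s

104 s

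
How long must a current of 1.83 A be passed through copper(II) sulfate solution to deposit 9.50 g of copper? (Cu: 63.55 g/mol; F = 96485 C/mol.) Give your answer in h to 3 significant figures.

4.38 h

n(Cu) = 9.50 / 63.55 = 0.1495 mol
Cu²⁺ + 2e⁻ → Cu, so n(e⁻) = 2 × 0.1495 = 0.2990 mol
Q = 0.2990 × 96485 = 28850 C
t = Q / I = 28850 / 1.83 = 15770 s = 4.38 h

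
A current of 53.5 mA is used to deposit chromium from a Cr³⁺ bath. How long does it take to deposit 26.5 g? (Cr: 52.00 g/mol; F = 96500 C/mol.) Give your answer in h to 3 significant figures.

n(Cr) = 26.5 / 52.00 = 0.5096 mol
Cr³⁺ + 3e⁻ → Cr, so n(e⁻) = 3 × 0.5096 = 1.529 mol
Q = 1.529 × 96500 = 1.475×10^5 C
t = Q / I = 1.475×10^5 / 0.0535 = 2.757×10^6 s = 766 h

766 h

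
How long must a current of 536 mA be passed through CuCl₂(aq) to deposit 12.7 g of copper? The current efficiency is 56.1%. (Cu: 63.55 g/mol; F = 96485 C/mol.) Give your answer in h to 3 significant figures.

35.6 h

n(Cu) = 12.7 / 63.55 = 0.1998 mol
Cu²⁺ + 2e⁻ → Cu, so n(e⁻) = 2 × 0.1998 = 0.3996 mol
Q = 0.3996 × 96485 / 0.561 = 68730 C
t = Q / I = 68730 / 0.536 = 1.282×10^5 s = 35.6 h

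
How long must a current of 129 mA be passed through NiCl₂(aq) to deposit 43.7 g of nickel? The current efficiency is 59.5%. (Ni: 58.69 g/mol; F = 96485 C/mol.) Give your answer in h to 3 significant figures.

n(Ni) = 43.7 / 58.69 = 0.7446 mol
Ni²⁺ + 2e⁻ → Ni, so n(e⁻) = 2 × 0.7446 = 1.489 mol
Q = 1.489 × 96485 / 0.595 = 2.415×10^5 C
t = Q / I = 2.415×10^5 / 0.129 = 1.872×10^6 s = 520 h

520 h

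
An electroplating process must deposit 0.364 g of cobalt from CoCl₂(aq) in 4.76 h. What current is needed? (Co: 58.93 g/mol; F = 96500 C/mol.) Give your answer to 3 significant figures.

n(Co) = 0.364 / 58.93 = 0.006177 mol
Co²⁺ + 2e⁻ → Co, so n(e⁻) = 2 × 0.006177 = 0.01235 mol
Q = 0.01235 × 96500 = 1192 C
I = Q / t = 1192 / 17136 s = 0.0696 A

0.0696 A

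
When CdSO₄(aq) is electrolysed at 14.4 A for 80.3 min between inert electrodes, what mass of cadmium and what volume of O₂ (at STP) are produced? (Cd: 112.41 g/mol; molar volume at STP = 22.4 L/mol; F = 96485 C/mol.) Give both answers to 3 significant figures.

40.4 g Cd; 4.03 L O₂

Q = 14.4 × 4818 = 69380 C; n(e⁻) = 69380 / 96485 = 0.7191 mol
Cathode: Cd²⁺ + 2e⁻ → Cd → n(Cd) = 0.7191/2 = 0.3596 mol → 40.4 g
Anode: 2H₂O → O₂ + 4H⁺ + 4e⁻ → n(O₂) = 0.7191/4 = 0.1798 mol → 4.03 L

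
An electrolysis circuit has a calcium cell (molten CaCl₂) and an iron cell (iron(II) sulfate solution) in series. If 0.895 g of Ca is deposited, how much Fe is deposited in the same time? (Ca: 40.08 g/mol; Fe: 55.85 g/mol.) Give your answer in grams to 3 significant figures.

n(Ca) = 0.895 / 40.08 = 0.02233 mol
Ca²⁺ + 2e⁻ → Ca, so n(e⁻) = 2 × 0.02233 = 0.04466 mol
The cells are in series, so the same charge (and hence the same n(e⁻) = 0.04466 mol) passes through both.
Fe²⁺ + 2e⁻ → Fe, so n(Fe) = 0.04466 / 2 = 0.02233 mol
m(Fe) = 0.02233 × 55.85 = 1.25 g

1.25 g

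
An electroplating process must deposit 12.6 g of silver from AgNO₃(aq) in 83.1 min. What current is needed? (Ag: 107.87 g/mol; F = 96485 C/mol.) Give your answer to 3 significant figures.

n(Ag) = 12.6 / 107.87 = 0.1168 mol
Ag⁺ + e⁻ → Ag, so n(e⁻) = 0.1168 mol
Q = 0.1168 × 96485 = 11270 C
I = Q / t = 11270 / 4986 s = 2.26 A

2.26 A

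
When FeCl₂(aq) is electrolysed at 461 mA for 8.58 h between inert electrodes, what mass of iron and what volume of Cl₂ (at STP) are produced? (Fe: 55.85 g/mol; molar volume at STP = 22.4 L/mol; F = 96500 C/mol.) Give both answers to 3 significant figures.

4.12 g Fe; 1.65 L Cl₂

Q = 0.461 × 30888 = 14240 C; n(e⁻) = 14240 / 96500 = 0.1476 mol
Cathode: Fe²⁺ + 2e⁻ → Fe → n(Fe) = 0.1476/2 = 0.07380 mol → 4.12 g
Anode: 2Cl⁻ → Cl₂ + 2e⁻ → n(Cl₂) = 0.1476/2 = 0.07380 mol → 1.65 L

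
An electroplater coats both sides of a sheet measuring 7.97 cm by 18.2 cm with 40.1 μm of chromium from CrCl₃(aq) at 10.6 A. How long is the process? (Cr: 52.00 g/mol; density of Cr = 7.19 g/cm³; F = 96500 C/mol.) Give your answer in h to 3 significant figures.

1.22 h

Plated area = 2 × 7.97 × 18.2 = 290.1 cm²
Volume = 290.1 × 40.1×10⁻⁴ cm = 1.163 cm³
m(Cr) = 1.163 × 7.19 = 8.362 g
n(Cr) = 8.362 / 52.00 = 0.1608 mol; n(e⁻) = 3 × 0.1608 = 0.4824 mol
Q = 0.4824 × 96500 = 46550 C
t = 46550 / 10.6 = 4392 s = 1.22 h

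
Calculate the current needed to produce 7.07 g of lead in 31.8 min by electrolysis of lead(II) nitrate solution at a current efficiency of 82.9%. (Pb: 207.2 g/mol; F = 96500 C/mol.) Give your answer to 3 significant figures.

n(Pb) = 7.07 / 207.2 = 0.03412 mol
Pb²⁺ + 2e⁻ → Pb, so n(e⁻) = 2 × 0.03412 = 0.06824 mol
Q = 0.06824 × 96500 / 0.829 = 7943 C
I = Q / t = 7943 / 1908 s = 4.16 A

4.16 A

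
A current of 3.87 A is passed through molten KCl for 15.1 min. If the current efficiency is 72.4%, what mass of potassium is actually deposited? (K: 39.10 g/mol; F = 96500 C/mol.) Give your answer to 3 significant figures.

Q = 3.87 × 906 = 3506 C
n(e⁻) = 3506 / 96500 = 0.03633 mol
K⁺ + e⁻ → K, so theoretical m(K) = 0.03633 × 39.10 = 1.421 g
Actual mass = 72.4% × 1.421 = 1.03 g

1.03 g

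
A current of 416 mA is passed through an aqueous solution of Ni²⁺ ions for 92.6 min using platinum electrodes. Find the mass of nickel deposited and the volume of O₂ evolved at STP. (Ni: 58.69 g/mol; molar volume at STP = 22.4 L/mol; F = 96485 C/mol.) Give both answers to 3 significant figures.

Q = 0.416 × 5556 = 2311 C; n(e⁻) = 2311 / 96485 = 0.02395 mol
Cathode: Ni²⁺ + 2e⁻ → Ni → n(Ni) = 0.02395/2 = 0.01198 mol → 0.703 g
Anode: 2H₂O → O₂ + 4H⁺ + 4e⁻ → n(O₂) = 0.02395/4 = 0.005988 mol → 0.134 L

0.703 g Ni; 0.134 L O₂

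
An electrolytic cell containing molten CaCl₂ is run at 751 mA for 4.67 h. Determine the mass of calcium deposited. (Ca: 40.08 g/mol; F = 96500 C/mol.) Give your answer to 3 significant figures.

2.62 g

Q = 0.751 A × 16812 s = 12630 C
n(e⁻) = Q/F = 12630/96500 = 0.1309 mol
Ca²⁺ + 2e⁻ → Ca, so n(Ca) = 0.1309 / 2 = 0.06545 mol
m = 0.06545 × 40.08 = 2.62 g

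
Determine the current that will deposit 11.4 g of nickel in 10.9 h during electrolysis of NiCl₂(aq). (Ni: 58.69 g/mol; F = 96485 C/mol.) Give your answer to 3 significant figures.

0.955 A

n(Ni) = 11.4 / 58.69 = 0.1942 mol
Ni²⁺ + 2e⁻ → Ni, so n(e⁻) = 2 × 0.1942 = 0.3884 mol
Q = 0.3884 × 96485 = 37470 C
I = Q / t = 37470 / 39240 s = 0.955 A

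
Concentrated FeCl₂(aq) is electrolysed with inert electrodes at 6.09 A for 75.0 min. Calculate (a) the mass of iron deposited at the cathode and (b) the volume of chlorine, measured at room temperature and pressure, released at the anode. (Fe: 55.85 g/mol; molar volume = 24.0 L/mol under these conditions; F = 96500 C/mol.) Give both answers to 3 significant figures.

7.93 g Fe; 3.41 L Cl₂

Q = 6.09 × 4500 = 27410 C; n(e⁻) = 27410 / 96500 = 0.2840 mol
Cathode: Fe²⁺ + 2e⁻ → Fe → n(Fe) = 0.2840/2 = 0.1420 mol → 7.93 g
Anode: 2Cl⁻ → Cl₂ + 2e⁻ → n(Cl₂) = 0.2840/2 = 0.1420 mol → 3.41 L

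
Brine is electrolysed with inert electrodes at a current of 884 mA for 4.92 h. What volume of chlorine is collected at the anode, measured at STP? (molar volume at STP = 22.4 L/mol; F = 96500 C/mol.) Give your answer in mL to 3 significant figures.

Q = It = 0.884 × 17712 = 15660 C
n(e⁻) = Q/F = 15660/96500 = 0.1623 mol
2Cl⁻ → Cl₂ + 2e⁻, so n(Cl₂) = 0.1623 / 2 = 0.08115 mol
V = 0.08115 × 22.4 = 1.818 L
= 1820 mL

1820 mL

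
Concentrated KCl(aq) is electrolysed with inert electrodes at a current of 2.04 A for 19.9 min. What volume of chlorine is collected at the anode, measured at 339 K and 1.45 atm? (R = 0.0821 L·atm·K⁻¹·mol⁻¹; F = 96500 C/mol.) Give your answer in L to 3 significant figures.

Q = 2.04 A × 1194 s = 2436 C
n(e⁻) = Q/F = 2436/96500 = 0.02524 mol
2Cl⁻ → Cl₂ + 2e⁻, so n(Cl₂) = 0.02524 / 2 = 0.01262 mol
V = nRT/P = 0.01262 × 0.0821 × 339 / 1.45 = 0.2422 L

0.242 L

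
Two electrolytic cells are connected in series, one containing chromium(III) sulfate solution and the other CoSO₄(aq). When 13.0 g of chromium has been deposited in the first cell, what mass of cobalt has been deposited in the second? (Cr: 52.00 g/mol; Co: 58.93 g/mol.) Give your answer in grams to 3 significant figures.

22.1 g

n(Cr) = 13.0 / 52.00 = 0.2500 mol
Cr³⁺ + 3e⁻ → Cr, so n(e⁻) = 3 × 0.2500 = 0.7500 mol
Same current for the same time ⇒ same n(e⁻) = 0.7500 mol in both cells.
Co²⁺ + 2e⁻ → Co, so n(Co) = 0.7500 / 2 = 0.3750 mol
m(Co) = 0.3750 × 58.93 = 22.1 g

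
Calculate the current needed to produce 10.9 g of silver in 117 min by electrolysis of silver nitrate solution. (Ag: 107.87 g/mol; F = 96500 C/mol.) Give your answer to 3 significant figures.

n(Ag) = 10.9 / 107.87 = 0.1010 mol
Ag⁺ + e⁻ → Ag, so n(e⁻) = 0.1010 mol
Q = 0.1010 × 96500 = 9747 C
I = Q / t = 9747 / 7020 s = 1.39 A

1.39 A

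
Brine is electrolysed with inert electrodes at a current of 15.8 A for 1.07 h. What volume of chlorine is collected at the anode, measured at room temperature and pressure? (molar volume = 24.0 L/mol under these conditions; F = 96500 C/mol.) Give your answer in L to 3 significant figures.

7.57 L

Q = 15.8 A × 3852 s = 60860 C
n(e⁻) = Q/F = 60860/96500 = 0.6307 mol
2Cl⁻ → Cl₂ + 2e⁻, so n(Cl₂) = 0.6307 / 2 = 0.3154 mol
V = 0.3154 × 24.0 = 7.570 L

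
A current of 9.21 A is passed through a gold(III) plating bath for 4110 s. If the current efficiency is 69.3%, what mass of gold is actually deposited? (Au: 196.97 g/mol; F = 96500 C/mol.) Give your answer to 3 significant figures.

17.8 g

Q = 9.21 × 4110 = 37850 C
n(e⁻) = 37850 / 96500 = 0.3922 mol
Au³⁺ + 3e⁻ → Au, so theoretical m(Au) = 0.1307 × 196.97 = 25.74 g
Actual mass = 69.3% × 25.74 = 17.8 g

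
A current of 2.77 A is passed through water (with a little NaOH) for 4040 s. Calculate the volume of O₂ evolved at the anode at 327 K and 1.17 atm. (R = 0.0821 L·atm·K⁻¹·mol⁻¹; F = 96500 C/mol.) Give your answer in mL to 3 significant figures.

Q = It = 2.77 × 4040 = 11190 C
n(e⁻) = Q/F = 11190/96500 = 0.1160 mol
2H₂O → O₂ + 4H⁺ + 4e⁻, so n(O₂) = 0.1160 / 4 = 0.02900 mol
V = nRT/P = 0.02900 × 0.0821 × 327 / 1.17 = 0.6654 L
= 665 mL

665 mL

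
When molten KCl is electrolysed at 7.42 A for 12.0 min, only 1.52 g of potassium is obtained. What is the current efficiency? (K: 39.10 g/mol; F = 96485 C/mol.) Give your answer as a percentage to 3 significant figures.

70.2%

Q = 7.42 × 720 = 5342 C
n(e⁻) = 5342 / 96485 = 0.05537 mol
K⁺ + e⁻ → K, so theoretical n(K) = 0.05537 mol → 2.165 g
Efficiency = 1.52 / 2.165 = 0.7021 = 70.2%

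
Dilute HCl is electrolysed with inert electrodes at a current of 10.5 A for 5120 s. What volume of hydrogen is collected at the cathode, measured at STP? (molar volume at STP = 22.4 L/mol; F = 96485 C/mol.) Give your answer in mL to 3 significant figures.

6240 mL

Charge passed = 10.5 × 5120 = 53760 C
n(e⁻) = Q/F = 53760/96485 = 0.5572 mol
2H⁺ + 2e⁻ → H₂, so n(H₂) = 0.5572 / 2 = 0.2786 mol
V = 0.2786 × 22.4 = 6.241 L
= 6240 mL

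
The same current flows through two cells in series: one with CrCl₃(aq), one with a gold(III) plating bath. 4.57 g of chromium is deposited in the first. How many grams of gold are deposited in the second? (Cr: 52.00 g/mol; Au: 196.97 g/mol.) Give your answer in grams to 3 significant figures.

17.3 g

n(Cr) = 4.57 / 52.00 = 0.08788 mol
Cr³⁺ + 3e⁻ → Cr, so n(e⁻) = 3 × 0.08788 = 0.2636 mol
Same current for the same time ⇒ same n(e⁻) = 0.2636 mol in both cells.
Au³⁺ + 3e⁻ → Au, so n(Au) = 0.2636 / 3 = 0.08787 mol
m(Au) = 0.08787 × 196.97 = 17.3 g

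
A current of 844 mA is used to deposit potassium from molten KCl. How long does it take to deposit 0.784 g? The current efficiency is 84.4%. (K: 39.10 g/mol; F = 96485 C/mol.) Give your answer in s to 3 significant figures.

n(K) = 0.784 / 39.10 = 0.02005 mol
K⁺ + e⁻ → K, so n(e⁻) = 0.02005 mol
Q = 0.02005 × 96485 / 0.844 = 2292 C
t = Q / I = 2292 / 0.844 = 2716 s

2720 s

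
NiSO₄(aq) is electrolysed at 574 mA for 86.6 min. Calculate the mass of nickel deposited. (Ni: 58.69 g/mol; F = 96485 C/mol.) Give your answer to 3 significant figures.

0.907 g

Q = 0.574 A × 5196 s = 2983 C
n(e⁻) = Q/F = 2983/96485 = 0.03092 mol
Ni²⁺ + 2e⁻ → Ni, so n(Ni) = 0.03092 / 2 = 0.01546 mol
m = 0.01546 × 58.69 = 0.907 g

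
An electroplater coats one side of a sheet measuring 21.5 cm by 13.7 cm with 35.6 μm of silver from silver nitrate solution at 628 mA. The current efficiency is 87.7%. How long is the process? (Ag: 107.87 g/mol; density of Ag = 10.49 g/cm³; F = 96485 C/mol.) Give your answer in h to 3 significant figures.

Plated area = 21.5 × 13.7 = 294.6 cm²
Volume = 294.6 × 35.6×10⁻⁴ cm = 1.049 cm³
m(Ag) = 1.049 × 10.49 = 11.00 g
n(Ag) = 11.00 / 107.87 = 0.1020 mol; n(e⁻) = 0.1020 mol
Q = 0.1020 × 96485 / 0.877 = 11220 C
t = 11220 / 0.628 = 17870 s = 4.96 h

4.96 h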